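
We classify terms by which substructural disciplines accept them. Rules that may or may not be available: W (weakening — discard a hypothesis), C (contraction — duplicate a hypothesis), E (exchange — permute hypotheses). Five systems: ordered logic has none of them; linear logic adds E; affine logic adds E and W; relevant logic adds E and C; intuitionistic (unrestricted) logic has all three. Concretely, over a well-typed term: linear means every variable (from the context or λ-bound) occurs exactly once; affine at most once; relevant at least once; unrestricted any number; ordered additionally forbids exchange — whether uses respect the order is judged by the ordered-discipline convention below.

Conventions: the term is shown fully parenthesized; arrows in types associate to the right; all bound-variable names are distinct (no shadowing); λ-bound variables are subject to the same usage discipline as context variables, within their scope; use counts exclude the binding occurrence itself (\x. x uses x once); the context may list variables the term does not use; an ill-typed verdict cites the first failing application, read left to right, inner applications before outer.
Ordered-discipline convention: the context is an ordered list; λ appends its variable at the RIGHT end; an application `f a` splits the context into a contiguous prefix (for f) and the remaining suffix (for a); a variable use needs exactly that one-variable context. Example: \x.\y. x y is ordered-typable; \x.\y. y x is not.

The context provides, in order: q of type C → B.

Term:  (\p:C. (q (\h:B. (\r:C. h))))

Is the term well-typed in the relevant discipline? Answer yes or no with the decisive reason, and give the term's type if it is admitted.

no — the type mismatch rejects it
usage: q=1; p (bound)=0; h (bound)=1; r (bound)=0
uses in reading order: q, h
typing: ill-typed: argument of type B → C → B where C is required
across the five disciplines: ordered ✗, linear ✗, affine ✗, relevant ✗, unrestricted ✗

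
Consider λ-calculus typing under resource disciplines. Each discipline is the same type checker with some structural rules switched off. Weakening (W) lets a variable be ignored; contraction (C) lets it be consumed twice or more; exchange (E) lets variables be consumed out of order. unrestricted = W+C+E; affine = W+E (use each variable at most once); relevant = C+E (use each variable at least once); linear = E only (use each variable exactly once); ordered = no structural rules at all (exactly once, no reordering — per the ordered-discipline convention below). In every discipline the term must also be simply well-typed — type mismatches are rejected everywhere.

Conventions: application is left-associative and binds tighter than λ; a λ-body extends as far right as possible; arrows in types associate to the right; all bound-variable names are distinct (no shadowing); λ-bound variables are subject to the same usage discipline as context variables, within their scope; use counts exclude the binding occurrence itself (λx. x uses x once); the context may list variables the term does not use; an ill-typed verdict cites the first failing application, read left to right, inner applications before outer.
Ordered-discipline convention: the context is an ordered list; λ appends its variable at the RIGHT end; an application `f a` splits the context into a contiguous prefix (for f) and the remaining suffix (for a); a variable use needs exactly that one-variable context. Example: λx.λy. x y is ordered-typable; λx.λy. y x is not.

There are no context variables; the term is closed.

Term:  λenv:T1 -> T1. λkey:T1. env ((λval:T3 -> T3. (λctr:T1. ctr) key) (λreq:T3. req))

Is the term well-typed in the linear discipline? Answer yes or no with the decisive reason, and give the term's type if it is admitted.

no — unused: val — weakening required
use counts: env (λ-bound) ×1; key (λ-bound) ×1; val (λ-bound) ×0; ctr (λ-bound) ×1; req (λ-bound) ×1
uses in reading order: env, ctr, key, req
typing: the term checks, with type (T1 -> T1) -> T1 -> T1
summary: ordered ✗ | linear ✗ | affine ✓ | relevant ✗ | unrestricted ✓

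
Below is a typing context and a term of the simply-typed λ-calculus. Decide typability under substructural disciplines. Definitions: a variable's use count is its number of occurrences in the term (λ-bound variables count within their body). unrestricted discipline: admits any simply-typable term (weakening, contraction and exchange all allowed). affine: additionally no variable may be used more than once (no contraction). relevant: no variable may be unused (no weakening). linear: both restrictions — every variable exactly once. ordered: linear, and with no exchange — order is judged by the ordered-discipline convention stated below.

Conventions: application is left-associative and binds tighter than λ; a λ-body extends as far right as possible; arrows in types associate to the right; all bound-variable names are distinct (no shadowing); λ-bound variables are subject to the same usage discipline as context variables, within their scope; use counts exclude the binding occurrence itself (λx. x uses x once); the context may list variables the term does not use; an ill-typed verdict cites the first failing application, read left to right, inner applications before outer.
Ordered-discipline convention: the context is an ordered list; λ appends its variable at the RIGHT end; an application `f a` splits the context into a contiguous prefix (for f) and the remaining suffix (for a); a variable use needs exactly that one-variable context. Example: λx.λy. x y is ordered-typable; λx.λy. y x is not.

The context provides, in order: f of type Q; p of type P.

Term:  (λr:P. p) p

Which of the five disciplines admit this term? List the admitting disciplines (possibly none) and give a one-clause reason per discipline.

accepted by: unrestricted
variable uses: f: 0×, p: 2×, r (λ-bound): 0×
order of uses: p, p
typing: well-typed — term : P
ordered: ✗, uses contraction: p ×2; unused: f, r — weakening required
linear: ✗, uses contraction: p ×2; unused: f, r — weakening required
affine: ✗, uses contraction: p ×2
relevant: ✗, unused: f, r — weakening required
unrestricted: ✓, type-checks (P) and nothing is barred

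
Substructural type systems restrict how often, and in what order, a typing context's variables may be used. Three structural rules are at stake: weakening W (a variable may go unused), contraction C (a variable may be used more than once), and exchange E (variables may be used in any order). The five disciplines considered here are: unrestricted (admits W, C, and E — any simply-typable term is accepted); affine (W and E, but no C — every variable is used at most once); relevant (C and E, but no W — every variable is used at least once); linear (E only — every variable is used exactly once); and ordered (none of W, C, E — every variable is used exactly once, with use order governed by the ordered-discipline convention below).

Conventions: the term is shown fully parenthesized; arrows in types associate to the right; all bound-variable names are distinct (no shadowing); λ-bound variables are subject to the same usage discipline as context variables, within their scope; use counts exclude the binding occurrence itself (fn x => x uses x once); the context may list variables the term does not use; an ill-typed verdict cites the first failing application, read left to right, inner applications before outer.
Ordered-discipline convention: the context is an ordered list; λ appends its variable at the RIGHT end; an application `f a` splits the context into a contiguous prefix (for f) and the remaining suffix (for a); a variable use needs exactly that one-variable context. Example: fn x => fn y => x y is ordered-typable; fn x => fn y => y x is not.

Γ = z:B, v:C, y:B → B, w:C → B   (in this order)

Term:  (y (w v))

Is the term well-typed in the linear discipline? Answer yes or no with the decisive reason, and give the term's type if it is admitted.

no — needs weakening: z unused
usage: z: 0×; v: 1×; y: 1×; w: 1×
left-to-right use order: y, w, v
typing: well-typed at B
summary: ordered ✗; linear ✗; affine ✓; relevant ✗; unrestricted ✓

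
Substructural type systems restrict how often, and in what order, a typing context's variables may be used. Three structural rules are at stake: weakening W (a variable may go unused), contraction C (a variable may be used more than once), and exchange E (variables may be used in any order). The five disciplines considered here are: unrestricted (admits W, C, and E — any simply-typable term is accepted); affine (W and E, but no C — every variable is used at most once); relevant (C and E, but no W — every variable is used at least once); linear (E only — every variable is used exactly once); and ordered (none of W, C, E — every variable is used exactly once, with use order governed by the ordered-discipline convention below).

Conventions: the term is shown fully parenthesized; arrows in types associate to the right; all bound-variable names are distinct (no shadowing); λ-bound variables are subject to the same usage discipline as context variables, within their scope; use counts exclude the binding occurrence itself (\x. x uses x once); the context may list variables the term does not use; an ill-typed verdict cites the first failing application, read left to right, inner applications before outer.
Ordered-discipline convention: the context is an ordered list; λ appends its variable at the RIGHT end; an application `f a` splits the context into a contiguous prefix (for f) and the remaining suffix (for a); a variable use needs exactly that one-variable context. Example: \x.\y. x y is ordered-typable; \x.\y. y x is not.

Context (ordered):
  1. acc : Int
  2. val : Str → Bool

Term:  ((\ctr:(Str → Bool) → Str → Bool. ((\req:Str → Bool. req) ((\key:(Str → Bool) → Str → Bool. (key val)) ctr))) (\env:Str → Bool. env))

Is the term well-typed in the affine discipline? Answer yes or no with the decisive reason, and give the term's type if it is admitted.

yes — no duplicate uses among acc, val, ctr, req, key, env; term : Str → Bool
variable uses: acc ×0; val ×1; ctr (bound) ×1; req (bound) ×1; key (bound) ×1; env (bound) ×1
use order (left to right): req, key, val, ctr, env
typing: well-typed — term : Str → Bool
summary: ordered ✗ | linear ✗ | affine ✓ | relevant ✗ | unrestricted ✓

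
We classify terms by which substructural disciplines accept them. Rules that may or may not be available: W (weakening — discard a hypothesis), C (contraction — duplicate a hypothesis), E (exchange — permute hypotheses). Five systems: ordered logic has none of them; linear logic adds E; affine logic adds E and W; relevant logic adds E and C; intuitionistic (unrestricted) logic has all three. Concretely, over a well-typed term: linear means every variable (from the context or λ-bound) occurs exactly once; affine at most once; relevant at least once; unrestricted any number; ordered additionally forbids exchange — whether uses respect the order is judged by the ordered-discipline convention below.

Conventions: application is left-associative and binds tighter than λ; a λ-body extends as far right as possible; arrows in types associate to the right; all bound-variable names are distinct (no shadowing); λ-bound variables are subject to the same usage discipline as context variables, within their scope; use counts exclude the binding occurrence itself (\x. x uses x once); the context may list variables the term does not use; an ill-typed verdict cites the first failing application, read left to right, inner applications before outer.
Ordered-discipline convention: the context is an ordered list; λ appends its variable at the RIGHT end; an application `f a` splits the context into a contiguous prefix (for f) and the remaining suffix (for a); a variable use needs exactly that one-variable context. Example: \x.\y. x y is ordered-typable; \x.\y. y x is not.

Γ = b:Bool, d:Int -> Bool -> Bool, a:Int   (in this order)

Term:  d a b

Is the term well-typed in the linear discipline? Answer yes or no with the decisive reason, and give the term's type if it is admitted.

yes — b, d, a: one use apiece; term : Bool
use counts: b: 1, d: 1, a: 1
uses in reading order: d, a, b
typing: well-typed — term : Bool
per-discipline verdicts: ordered ✗ | linear ✓ | affine ✓ | relevant ✓ | unrestricted ✓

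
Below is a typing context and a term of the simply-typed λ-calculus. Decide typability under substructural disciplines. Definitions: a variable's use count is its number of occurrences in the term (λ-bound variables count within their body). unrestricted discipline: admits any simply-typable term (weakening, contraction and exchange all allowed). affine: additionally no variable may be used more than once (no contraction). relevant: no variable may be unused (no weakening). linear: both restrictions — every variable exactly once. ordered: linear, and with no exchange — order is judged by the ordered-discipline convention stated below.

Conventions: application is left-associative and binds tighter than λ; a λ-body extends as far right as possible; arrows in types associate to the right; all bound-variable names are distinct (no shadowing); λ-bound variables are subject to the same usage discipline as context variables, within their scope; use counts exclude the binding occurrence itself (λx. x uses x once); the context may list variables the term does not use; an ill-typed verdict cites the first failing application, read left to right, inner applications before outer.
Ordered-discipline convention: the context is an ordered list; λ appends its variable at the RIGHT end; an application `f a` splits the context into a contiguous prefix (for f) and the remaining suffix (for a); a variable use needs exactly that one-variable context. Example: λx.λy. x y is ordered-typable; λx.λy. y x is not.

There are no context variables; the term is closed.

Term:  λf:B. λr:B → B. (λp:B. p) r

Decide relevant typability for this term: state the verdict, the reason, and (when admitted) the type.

no — fails simple typing
variable uses: f (λ-bound)=0, r (λ-bound)=1, p (λ-bound)=1
left-to-right use order: p, r
typing: ill-typed: a function awaiting B gets B → B
across the five disciplines: ordered ✗ | linear ✗ | affine ✗ | relevant ✗ | unrestricted ✗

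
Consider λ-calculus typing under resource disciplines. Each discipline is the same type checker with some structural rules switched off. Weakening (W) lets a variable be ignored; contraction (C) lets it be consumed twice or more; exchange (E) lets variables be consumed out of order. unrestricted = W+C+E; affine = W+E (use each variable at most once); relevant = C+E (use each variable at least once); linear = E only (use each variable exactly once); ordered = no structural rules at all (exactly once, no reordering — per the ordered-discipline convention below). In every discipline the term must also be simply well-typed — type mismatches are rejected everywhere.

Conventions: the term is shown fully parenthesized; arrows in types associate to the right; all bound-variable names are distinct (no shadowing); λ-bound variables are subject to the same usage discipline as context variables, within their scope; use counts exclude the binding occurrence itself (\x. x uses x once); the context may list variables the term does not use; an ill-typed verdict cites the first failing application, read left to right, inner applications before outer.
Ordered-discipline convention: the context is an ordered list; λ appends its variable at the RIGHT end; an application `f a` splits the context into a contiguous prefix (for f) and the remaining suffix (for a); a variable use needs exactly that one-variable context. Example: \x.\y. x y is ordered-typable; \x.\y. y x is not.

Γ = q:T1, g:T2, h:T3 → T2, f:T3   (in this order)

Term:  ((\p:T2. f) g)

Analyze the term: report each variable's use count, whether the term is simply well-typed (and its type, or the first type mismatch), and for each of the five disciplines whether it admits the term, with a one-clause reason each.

variable uses: q: 0×, g: 1×, h: 0×, f: 1×, p [bound]: 0×
order of uses: f, g
typing: well-typed — term : T3
ordered: ✗, unused: q, h, p — weakening required
linear: ✗, unused: q, h, p — weakening required
affine: ✓, at most one use each (q, g, h, f, p)
relevant: ✗, unused: q, h, p — weakening required
unrestricted: ✓, type-checks (T3) and nothing is barred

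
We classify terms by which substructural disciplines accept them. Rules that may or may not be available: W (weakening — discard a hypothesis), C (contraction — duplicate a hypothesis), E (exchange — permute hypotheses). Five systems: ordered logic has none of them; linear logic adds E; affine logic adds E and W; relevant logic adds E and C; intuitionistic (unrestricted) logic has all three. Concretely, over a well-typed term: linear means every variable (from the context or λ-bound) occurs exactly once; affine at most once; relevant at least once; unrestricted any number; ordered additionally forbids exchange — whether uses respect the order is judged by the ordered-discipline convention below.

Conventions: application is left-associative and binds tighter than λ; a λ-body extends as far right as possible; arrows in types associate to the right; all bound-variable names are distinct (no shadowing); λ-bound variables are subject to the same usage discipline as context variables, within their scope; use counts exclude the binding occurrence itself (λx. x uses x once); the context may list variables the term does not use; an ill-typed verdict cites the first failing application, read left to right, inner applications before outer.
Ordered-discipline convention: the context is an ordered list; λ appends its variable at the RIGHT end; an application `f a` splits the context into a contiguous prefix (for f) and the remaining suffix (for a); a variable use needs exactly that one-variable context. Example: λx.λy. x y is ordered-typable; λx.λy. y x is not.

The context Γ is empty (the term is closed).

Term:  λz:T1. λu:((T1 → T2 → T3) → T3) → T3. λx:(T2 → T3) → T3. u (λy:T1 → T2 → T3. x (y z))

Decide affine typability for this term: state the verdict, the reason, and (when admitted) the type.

yes — z, u, x, y: no repeats, contraction unneeded; term : T1 → (((T1 → T2 → T3) → T3) → T3) → ((T2 → T3) → T3) → T3
usage: z (λ-bound): 1; u (λ-bound): 1; x (λ-bound): 1; y (λ-bound): 1
order of uses: u, x, y, z
typing: well-typed — term : T1 → (((T1 → T2 → T3) → T3) → T3) → ((T2 → T3) → T3) → T3
all disciplines: ordered ✗ · linear ✓ · affine ✓ · relevant ✓ · unrestricted ✓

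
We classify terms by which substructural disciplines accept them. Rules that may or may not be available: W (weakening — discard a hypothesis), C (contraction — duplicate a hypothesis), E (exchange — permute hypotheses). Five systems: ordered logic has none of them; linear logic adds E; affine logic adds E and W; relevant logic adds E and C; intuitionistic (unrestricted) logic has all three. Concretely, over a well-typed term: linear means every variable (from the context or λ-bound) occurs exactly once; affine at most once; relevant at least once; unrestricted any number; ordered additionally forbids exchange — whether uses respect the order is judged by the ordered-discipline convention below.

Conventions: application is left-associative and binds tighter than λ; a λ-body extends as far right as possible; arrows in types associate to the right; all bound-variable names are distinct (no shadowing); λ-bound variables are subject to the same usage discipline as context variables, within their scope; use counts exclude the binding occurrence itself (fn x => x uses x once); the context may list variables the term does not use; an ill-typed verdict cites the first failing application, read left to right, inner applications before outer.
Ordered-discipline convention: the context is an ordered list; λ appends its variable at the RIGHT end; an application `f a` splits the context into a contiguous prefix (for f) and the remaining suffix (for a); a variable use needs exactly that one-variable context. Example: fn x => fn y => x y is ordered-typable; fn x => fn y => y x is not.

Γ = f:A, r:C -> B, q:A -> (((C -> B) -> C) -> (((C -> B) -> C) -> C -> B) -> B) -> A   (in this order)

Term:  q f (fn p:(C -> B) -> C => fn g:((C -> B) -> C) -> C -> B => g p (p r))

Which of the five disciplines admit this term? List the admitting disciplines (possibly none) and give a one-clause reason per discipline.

admitting disciplines: relevant, unrestricted
usage: f: 1, r: 1, q: 1, p (bound): 2, g (bound): 1
left-to-right use order: q, f, g, p, p, r
typing: well-typed at A
ordered ✗ (uses contraction: p ×2)
linear ✗ (uses contraction: p ×2)
affine ✗ (uses contraction: p ×2)
relevant ✓ (every one of f, r, q, p, g appears)
unrestricted ✓ (simply typable at A; W, C, E all held)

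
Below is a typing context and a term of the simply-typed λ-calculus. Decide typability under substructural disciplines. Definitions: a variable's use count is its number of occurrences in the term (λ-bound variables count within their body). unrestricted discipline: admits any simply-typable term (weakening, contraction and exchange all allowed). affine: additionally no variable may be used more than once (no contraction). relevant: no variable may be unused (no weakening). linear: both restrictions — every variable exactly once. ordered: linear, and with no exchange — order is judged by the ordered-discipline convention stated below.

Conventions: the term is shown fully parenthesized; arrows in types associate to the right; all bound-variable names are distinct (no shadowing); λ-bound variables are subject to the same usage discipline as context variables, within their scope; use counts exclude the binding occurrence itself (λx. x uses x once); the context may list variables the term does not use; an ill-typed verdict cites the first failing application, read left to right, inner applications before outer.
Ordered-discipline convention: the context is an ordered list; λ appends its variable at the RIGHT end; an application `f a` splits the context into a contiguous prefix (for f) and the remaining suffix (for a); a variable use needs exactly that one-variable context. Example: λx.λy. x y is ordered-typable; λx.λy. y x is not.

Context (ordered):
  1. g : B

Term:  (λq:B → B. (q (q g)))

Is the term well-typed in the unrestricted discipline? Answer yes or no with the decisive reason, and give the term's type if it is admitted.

yes — simply typable at (B → B) → B; W, C, E all held; term : (B → B) → B
use counts: g: 1×, q [bound]: 2×
order of uses: q, q, g
typing: well-typed at (B → B) → B
all disciplines: ordered ✗ · linear ✗ · affine ✗ · relevant ✓ · unrestricted ✓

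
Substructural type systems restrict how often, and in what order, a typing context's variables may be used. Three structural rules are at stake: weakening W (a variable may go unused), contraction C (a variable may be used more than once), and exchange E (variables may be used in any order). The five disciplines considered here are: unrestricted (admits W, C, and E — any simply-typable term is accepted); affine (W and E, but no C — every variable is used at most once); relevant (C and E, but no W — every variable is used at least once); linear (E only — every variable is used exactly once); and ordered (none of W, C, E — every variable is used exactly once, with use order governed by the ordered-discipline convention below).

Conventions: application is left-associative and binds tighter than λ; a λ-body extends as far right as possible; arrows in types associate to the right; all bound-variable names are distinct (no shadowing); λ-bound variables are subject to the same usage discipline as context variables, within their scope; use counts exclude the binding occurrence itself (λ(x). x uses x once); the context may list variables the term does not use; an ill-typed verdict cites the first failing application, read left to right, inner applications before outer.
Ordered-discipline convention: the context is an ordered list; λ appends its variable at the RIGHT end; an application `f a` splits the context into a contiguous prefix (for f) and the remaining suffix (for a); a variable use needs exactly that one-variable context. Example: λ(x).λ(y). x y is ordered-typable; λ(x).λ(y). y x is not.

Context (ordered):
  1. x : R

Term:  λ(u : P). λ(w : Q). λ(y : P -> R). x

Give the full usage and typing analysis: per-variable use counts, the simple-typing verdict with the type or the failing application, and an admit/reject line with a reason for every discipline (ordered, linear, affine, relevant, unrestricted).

use counts: x ×1; u [bound] ×0; w [bound] ×0; y [bound] ×0
left-to-right use order: x
typing: well-typed — term : P -> Q -> (P -> R) -> R
ordered: ✗ — needs weakening: u, w, y unused
linear: ✗ — needs weakening: u, w, y unused
affine: ✓ — no duplicate uses among x, u, w, y
relevant: ✗ — needs weakening: u, w, y unused
unrestricted: ✓ — well-typed at P -> Q -> (P -> R) -> R; no restrictions here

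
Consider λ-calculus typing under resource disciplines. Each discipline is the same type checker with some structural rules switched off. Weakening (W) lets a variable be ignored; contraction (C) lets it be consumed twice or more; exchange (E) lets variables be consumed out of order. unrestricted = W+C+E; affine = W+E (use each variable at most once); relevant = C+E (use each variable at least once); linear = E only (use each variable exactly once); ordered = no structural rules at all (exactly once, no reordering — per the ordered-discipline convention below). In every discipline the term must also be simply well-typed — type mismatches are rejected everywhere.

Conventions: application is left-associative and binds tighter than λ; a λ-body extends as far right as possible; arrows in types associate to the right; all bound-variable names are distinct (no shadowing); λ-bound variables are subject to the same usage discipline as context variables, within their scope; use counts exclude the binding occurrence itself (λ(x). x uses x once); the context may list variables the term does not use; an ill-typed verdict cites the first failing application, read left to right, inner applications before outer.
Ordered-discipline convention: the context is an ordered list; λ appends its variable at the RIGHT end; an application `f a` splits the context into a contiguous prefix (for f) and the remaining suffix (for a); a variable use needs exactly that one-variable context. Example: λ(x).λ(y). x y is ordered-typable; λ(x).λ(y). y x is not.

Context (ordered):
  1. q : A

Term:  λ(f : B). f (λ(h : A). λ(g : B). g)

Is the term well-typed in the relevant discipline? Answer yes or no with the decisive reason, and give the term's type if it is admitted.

no — not simply typable
counts: q: 0; f (λ-bound): 1; h (λ-bound): 0; g (λ-bound): 1
uses in reading order: f, g
typing: ill-typed: applying a non-function (B)
summary: ordered ✗; linear ✗; affine ✗; relevant ✗; unrestricted ✗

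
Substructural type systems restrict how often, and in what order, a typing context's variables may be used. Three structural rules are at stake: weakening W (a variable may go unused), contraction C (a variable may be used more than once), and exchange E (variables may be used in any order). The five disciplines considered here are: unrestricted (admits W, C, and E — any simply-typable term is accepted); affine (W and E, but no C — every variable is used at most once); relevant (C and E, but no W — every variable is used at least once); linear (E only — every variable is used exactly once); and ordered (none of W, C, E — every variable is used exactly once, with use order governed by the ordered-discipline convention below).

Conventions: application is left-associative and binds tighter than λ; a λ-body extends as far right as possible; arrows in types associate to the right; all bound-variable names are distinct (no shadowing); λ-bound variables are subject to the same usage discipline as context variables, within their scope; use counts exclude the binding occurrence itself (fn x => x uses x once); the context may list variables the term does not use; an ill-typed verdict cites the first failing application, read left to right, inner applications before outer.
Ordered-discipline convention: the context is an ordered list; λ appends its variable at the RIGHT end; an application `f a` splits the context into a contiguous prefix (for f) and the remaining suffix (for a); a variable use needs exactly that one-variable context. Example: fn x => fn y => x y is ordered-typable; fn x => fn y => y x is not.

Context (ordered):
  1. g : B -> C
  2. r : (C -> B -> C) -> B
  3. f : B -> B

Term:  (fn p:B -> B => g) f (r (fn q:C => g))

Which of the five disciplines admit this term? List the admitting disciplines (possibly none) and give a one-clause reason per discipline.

accepted by: unrestricted
counts: g: 2, r: 1, f: 1, p [bound]: 0, q [bound]: 0
order of uses: g, f, r, g
typing: well-typed at C
ordered ✗ (uses contraction: g ×2; p, q left unused)
linear ✗ (uses contraction: g ×2; p, q left unused)
affine ✗ (uses contraction: g ×2)
relevant ✗ (p, q left unused)
unrestricted ✓ (simply typable at C; W, C, E all held)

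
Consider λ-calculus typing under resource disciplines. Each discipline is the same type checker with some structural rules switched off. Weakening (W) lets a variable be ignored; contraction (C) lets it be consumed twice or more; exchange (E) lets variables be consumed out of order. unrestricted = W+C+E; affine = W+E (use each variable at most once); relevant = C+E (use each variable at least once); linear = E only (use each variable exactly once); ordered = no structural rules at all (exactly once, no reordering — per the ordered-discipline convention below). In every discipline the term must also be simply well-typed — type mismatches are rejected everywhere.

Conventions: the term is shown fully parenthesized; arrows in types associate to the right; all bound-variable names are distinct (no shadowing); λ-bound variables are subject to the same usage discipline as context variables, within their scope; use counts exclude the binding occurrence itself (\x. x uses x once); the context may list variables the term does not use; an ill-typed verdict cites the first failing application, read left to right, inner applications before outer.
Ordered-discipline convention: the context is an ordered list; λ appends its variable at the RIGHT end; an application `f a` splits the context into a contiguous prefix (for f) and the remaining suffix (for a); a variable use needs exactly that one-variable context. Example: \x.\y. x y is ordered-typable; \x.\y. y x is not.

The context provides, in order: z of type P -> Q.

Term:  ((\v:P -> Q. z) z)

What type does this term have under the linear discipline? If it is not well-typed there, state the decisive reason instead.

not well-typed under linear — repeated use of z ×2; needs weakening: v unused
counts: z=2, v (λ-bound)=0
left-to-right use order: z, z
typing: the term checks, with type P -> Q
across the five disciplines: ordered ✗ · linear ✗ · affine ✗ · relevant ✗ · unrestricted ✓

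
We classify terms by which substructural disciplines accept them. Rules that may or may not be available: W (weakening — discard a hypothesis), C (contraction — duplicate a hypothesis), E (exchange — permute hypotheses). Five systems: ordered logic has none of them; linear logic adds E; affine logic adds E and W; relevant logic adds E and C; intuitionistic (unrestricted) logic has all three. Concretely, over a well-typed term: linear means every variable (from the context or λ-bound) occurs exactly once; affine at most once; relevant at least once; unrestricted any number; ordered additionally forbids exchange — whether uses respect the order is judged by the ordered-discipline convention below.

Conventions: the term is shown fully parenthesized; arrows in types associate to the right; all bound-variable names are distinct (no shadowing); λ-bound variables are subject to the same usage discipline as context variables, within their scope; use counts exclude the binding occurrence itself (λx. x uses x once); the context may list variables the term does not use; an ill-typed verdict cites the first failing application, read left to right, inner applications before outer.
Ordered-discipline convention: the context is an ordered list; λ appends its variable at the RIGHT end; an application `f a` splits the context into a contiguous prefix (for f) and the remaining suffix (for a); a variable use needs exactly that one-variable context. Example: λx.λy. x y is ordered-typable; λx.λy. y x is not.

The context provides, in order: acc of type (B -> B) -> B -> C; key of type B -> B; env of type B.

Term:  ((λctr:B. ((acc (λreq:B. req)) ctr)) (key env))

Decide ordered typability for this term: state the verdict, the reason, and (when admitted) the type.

yes — one use each (acc, key, env, ctr, req); ordered split holds; term : C
use counts: acc: 1, key: 1, env: 1, ctr [bound]: 1, req [bound]: 1
uses in reading order: acc, req, ctr, key, env
typing: ✓ — C
all disciplines: ordered ✓, linear ✓, affine ✓, relevant ✓, unrestricted ✓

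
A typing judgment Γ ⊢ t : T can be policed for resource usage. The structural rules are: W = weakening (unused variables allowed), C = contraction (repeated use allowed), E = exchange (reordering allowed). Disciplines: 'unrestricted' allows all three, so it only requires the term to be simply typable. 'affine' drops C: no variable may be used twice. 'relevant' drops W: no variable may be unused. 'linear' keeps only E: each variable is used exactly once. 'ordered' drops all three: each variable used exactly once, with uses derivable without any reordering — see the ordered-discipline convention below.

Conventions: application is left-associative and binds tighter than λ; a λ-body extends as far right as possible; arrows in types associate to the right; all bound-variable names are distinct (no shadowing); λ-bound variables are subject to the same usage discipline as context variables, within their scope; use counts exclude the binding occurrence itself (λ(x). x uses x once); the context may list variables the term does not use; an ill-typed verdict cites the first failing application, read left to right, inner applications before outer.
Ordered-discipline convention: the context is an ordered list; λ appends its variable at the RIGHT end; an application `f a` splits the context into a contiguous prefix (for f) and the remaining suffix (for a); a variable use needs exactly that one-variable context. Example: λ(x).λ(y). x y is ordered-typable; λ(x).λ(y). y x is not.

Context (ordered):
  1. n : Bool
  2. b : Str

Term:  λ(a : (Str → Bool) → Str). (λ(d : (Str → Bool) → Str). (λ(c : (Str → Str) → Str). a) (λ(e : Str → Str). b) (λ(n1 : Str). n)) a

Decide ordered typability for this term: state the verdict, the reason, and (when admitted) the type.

no — uses contraction: a ×2; d, c, e, n1 left unused
usage: n=1; b=1; a (bound)=2; d (bound)=0; c (bound)=0; e (bound)=0; n1 (bound)=0
uses in reading order: a, b, n, a
typing: well-typed — term : ((Str → Bool) → Str) → Str
across the five disciplines: ordered ✗ | linear ✗ | affine ✗ | relevant ✗ | unrestricted ✓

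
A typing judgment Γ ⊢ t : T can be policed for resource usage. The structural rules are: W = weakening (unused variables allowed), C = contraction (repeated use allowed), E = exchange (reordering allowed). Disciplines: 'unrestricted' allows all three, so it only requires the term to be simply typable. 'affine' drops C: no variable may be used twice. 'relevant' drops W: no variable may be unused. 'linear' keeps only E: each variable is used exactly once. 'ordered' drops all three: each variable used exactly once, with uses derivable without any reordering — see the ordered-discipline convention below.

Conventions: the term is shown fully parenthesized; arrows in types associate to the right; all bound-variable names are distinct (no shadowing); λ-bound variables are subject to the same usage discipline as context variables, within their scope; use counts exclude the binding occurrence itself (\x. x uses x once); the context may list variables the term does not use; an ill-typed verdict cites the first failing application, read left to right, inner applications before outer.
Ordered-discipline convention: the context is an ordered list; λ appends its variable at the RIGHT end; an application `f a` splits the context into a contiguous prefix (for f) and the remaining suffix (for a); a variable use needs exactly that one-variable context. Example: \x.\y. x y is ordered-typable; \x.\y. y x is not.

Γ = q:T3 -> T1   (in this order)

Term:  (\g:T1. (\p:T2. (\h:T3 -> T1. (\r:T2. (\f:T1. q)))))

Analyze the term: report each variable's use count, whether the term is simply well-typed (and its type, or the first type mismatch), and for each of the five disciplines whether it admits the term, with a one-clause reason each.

usage: q=1, g (λ-bound)=0, p (λ-bound)=0, h (λ-bound)=0, r (λ-bound)=0, f (λ-bound)=0
order of uses: q
typing: well-typed — term : T1 -> T2 -> (T3 -> T1) -> T2 -> T1 -> T3 -> T1
ordered: ✗, g, p, h, r, f left unused
linear: ✗, g, p, h, r, f left unused
affine: ✓, none of q, g, p, h, r, f used more than once
relevant: ✗, g, p, h, r, f left unused
unrestricted: ✓, type-checks (T1 -> T2 -> (T3 -> T1) -> T2 -> T1 -> T3 -> T1) and nothing is barred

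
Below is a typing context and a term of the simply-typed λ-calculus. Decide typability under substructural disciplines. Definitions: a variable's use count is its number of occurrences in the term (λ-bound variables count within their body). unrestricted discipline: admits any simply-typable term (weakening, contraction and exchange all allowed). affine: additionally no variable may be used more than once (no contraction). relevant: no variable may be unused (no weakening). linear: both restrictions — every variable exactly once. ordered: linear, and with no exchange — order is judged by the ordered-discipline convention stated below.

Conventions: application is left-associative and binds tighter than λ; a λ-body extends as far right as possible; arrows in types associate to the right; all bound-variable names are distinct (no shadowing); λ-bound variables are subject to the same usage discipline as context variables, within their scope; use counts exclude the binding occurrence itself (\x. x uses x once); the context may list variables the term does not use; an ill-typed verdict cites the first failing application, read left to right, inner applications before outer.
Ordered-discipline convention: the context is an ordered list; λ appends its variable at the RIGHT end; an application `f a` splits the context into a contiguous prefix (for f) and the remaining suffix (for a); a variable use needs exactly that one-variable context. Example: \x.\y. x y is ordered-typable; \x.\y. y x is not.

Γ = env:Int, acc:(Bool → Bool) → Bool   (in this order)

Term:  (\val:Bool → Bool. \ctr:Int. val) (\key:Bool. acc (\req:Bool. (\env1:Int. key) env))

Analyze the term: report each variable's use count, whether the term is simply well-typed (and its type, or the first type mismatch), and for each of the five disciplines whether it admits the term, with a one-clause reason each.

variable uses: env: 1×, acc: 1×, val (bound): 1×, ctr (bound): 0×, key (bound): 1×, req (bound): 0×, env1 (bound): 0×
left-to-right use order: val, acc, key, env
typing: the term checks, with type Int → Bool → Bool
ordered: ✗, ctr, req, env1 never used (weakening)
linear: ✗, ctr, req, env1 never used (weakening)
affine: ✓, none of env, acc, val, ctr, key, req, env1 used more than once
relevant: ✗, ctr, req, env1 never used (weakening)
unrestricted: ✓, type-checks (Int → Bool → Bool) and nothing is barred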